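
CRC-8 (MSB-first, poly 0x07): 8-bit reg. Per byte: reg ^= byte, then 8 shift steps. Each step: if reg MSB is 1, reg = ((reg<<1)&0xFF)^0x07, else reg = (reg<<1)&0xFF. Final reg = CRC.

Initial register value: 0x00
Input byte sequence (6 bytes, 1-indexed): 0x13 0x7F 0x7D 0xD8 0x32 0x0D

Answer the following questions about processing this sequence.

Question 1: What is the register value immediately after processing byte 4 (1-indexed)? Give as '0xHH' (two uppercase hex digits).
After byte 1 (0x13): reg=0x79
After byte 2 (0x7F): reg=0x12
After byte 3 (0x7D): reg=0x0A
After byte 4 (0xD8): reg=0x30

Answer: 0x30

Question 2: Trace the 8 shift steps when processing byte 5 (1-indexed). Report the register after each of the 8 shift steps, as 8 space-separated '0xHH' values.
After byte 1 (0x13): reg=0x79
After byte 2 (0x7F): reg=0x12
After byte 3 (0x7D): reg=0x0A
After byte 4 (0xD8): reg=0x30
Register before byte 5: 0x30
After XOR with byte 0x32: 0x02

Answer: 0x04 0x08 0x10 0x20 0x40 0x80 0x07 0x0E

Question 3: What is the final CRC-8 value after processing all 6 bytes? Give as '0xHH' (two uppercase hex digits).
Answer: 0x09

Derivation:
After byte 1 (0x13): reg=0x79
After byte 2 (0x7F): reg=0x12
After byte 3 (0x7D): reg=0x0A
After byte 4 (0xD8): reg=0x30
After byte 5 (0x32): reg=0x0E
After byte 6 (0x0D): reg=0x09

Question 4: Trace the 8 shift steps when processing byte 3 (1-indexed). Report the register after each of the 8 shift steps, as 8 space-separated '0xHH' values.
Answer: 0xDE 0xBB 0x71 0xE2 0xC3 0x81 0x05 0x0A

Derivation:
After byte 1 (0x13): reg=0x79
After byte 2 (0x7F): reg=0x12
Register before byte 3: 0x12
After XOR with byte 0x7D: 0x6F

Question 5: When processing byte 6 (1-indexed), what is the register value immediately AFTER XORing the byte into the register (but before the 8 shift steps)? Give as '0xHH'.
Register before byte 6: 0x0E
Byte 6: 0x0D
0x0E XOR 0x0D = 0x03

Answer: 0x03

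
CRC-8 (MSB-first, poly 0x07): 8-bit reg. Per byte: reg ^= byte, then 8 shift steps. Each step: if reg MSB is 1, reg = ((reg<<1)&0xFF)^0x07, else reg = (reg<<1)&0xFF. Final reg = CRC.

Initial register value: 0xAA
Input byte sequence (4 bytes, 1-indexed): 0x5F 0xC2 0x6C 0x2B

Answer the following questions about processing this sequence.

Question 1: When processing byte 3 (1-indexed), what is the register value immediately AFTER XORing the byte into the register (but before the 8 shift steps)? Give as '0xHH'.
Register before byte 3: 0x15
Byte 3: 0x6C
0x15 XOR 0x6C = 0x79

Answer: 0x79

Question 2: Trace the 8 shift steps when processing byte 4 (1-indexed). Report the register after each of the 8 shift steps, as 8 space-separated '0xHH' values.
Answer: 0x86 0x0B 0x16 0x2C 0x58 0xB0 0x67 0xCE

Derivation:
After byte 1 (0x5F): reg=0xC5
After byte 2 (0xC2): reg=0x15
After byte 3 (0x6C): reg=0x68
Register before byte 4: 0x68
After XOR with byte 0x2B: 0x43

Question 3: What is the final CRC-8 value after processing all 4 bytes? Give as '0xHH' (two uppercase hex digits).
Answer: 0xCE

Derivation:
After byte 1 (0x5F): reg=0xC5
After byte 2 (0xC2): reg=0x15
After byte 3 (0x6C): reg=0x68
After byte 4 (0x2B): reg=0xCE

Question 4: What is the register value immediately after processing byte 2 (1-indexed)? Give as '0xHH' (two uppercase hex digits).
Answer: 0x15

Derivation:
After byte 1 (0x5F): reg=0xC5
After byte 2 (0xC2): reg=0x15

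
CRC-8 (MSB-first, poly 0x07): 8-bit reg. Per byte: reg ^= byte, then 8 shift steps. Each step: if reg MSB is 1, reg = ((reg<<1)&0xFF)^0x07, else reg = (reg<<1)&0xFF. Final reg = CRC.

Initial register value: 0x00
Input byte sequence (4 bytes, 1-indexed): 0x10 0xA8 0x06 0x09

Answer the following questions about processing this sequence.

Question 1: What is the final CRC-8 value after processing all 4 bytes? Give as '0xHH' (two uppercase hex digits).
After byte 1 (0x10): reg=0x70
After byte 2 (0xA8): reg=0x06
After byte 3 (0x06): reg=0x00
After byte 4 (0x09): reg=0x3F

Answer: 0x3F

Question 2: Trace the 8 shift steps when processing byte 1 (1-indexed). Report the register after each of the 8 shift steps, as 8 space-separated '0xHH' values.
Register before byte 1: 0x00
After XOR with byte 0x10: 0x10

Answer: 0x20 0x40 0x80 0x07 0x0E 0x1C 0x38 0x70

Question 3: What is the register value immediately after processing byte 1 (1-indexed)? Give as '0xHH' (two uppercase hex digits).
Answer: 0x70

Derivation:
After byte 1 (0x10): reg=0x70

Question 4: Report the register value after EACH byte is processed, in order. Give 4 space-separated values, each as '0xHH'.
0x70 0x06 0x00 0x3F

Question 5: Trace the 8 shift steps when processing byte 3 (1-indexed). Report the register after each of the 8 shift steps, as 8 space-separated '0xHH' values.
After byte 1 (0x10): reg=0x70
After byte 2 (0xA8): reg=0x06
Register before byte 3: 0x06
After XOR with byte 0x06: 0x00

Answer: 0x00 0x00 0x00 0x00 0x00 0x00 0x00 0x00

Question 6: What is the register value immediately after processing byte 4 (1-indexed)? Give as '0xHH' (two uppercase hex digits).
After byte 1 (0x10): reg=0x70
After byte 2 (0xA8): reg=0x06
After byte 3 (0x06): reg=0x00
After byte 4 (0x09): reg=0x3F

Answer: 0x3F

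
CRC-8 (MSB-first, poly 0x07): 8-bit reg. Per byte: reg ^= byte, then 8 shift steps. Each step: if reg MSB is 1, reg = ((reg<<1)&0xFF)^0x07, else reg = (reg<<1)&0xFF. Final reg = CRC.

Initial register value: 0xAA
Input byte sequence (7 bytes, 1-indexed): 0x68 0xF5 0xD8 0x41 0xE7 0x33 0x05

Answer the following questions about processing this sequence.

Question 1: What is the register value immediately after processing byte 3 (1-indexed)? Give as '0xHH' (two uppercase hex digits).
After byte 1 (0x68): reg=0x40
After byte 2 (0xF5): reg=0x02
After byte 3 (0xD8): reg=0x08

Answer: 0x08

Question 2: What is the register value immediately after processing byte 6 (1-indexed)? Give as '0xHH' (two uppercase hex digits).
Answer: 0x0D

Derivation:
After byte 1 (0x68): reg=0x40
After byte 2 (0xF5): reg=0x02
After byte 3 (0xD8): reg=0x08
After byte 4 (0x41): reg=0xF8
After byte 5 (0xE7): reg=0x5D
After byte 6 (0x33): reg=0x0D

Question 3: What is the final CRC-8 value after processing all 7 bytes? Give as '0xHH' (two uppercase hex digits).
Answer: 0x38

Derivation:
After byte 1 (0x68): reg=0x40
After byte 2 (0xF5): reg=0x02
After byte 3 (0xD8): reg=0x08
After byte 4 (0x41): reg=0xF8
After byte 5 (0xE7): reg=0x5D
After byte 6 (0x33): reg=0x0D
After byte 7 (0x05): reg=0x38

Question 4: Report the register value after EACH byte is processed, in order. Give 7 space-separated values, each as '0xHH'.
0x40 0x02 0x08 0xF8 0x5D 0x0D 0x38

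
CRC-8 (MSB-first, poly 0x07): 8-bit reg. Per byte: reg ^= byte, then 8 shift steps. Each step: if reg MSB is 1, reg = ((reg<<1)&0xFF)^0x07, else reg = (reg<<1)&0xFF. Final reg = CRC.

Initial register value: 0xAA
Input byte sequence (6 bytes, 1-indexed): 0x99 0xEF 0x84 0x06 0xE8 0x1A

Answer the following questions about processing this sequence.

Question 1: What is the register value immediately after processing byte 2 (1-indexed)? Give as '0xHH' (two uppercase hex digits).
Answer: 0x45

Derivation:
After byte 1 (0x99): reg=0x99
After byte 2 (0xEF): reg=0x45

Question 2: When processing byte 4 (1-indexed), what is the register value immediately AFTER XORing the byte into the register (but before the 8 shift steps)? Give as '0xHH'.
Answer: 0x4F

Derivation:
Register before byte 4: 0x49
Byte 4: 0x06
0x49 XOR 0x06 = 0x4F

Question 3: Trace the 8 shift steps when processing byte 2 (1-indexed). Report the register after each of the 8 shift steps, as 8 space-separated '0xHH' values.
Answer: 0xEC 0xDF 0xB9 0x75 0xEA 0xD3 0xA1 0x45

Derivation:
After byte 1 (0x99): reg=0x99
Register before byte 2: 0x99
After XOR with byte 0xEF: 0x76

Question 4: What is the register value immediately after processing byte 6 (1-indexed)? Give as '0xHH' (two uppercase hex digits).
After byte 1 (0x99): reg=0x99
After byte 2 (0xEF): reg=0x45
After byte 3 (0x84): reg=0x49
After byte 4 (0x06): reg=0xEA
After byte 5 (0xE8): reg=0x0E
After byte 6 (0x1A): reg=0x6C

Answer: 0x6C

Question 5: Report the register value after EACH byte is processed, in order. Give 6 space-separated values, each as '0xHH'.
0x99 0x45 0x49 0xEA 0x0E 0x6C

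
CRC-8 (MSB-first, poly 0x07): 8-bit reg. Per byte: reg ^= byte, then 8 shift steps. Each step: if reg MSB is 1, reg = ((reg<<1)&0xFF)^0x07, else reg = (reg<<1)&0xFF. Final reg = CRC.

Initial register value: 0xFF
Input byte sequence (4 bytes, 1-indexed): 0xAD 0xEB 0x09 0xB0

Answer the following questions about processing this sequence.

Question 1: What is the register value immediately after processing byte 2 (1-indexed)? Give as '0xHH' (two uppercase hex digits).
After byte 1 (0xAD): reg=0xB9
After byte 2 (0xEB): reg=0xB9

Answer: 0xB9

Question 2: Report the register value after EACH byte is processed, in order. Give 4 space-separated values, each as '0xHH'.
0xB9 0xB9 0x19 0x56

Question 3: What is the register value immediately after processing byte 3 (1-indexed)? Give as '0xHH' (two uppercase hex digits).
After byte 1 (0xAD): reg=0xB9
After byte 2 (0xEB): reg=0xB9
After byte 3 (0x09): reg=0x19

Answer: 0x19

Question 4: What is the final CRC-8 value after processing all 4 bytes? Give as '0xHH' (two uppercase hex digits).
After byte 1 (0xAD): reg=0xB9
After byte 2 (0xEB): reg=0xB9
After byte 3 (0x09): reg=0x19
After byte 4 (0xB0): reg=0x56

Answer: 0x56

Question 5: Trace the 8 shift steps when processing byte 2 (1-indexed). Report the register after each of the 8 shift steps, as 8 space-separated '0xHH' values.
After byte 1 (0xAD): reg=0xB9
Register before byte 2: 0xB9
After XOR with byte 0xEB: 0x52

Answer: 0xA4 0x4F 0x9E 0x3B 0x76 0xEC 0xDF 0xB9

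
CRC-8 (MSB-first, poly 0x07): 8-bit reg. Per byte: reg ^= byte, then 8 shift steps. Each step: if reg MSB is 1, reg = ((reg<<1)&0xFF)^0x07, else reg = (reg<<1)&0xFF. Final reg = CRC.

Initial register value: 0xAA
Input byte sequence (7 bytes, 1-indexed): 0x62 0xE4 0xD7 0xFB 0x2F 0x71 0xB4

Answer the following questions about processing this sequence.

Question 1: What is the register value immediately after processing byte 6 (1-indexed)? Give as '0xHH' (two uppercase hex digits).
After byte 1 (0x62): reg=0x76
After byte 2 (0xE4): reg=0xF7
After byte 3 (0xD7): reg=0xE0
After byte 4 (0xFB): reg=0x41
After byte 5 (0x2F): reg=0x0D
After byte 6 (0x71): reg=0x73

Answer: 0x73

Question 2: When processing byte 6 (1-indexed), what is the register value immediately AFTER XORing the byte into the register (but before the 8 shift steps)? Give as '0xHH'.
Answer: 0x7C

Derivation:
Register before byte 6: 0x0D
Byte 6: 0x71
0x0D XOR 0x71 = 0x7C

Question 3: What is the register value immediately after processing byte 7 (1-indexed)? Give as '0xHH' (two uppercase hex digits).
Answer: 0x5B

Derivation:
After byte 1 (0x62): reg=0x76
After byte 2 (0xE4): reg=0xF7
After byte 3 (0xD7): reg=0xE0
After byte 4 (0xFB): reg=0x41
After byte 5 (0x2F): reg=0x0D
After byte 6 (0x71): reg=0x73
After byte 7 (0xB4): reg=0x5B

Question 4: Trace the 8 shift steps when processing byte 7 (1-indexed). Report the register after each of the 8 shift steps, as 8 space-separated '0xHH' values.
After byte 1 (0x62): reg=0x76
After byte 2 (0xE4): reg=0xF7
After byte 3 (0xD7): reg=0xE0
After byte 4 (0xFB): reg=0x41
After byte 5 (0x2F): reg=0x0D
After byte 6 (0x71): reg=0x73
Register before byte 7: 0x73
After XOR with byte 0xB4: 0xC7

Answer: 0x89 0x15 0x2A 0x54 0xA8 0x57 0xAE 0x5B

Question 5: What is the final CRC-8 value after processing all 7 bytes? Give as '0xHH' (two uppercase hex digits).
After byte 1 (0x62): reg=0x76
After byte 2 (0xE4): reg=0xF7
After byte 3 (0xD7): reg=0xE0
After byte 4 (0xFB): reg=0x41
After byte 5 (0x2F): reg=0x0D
After byte 6 (0x71): reg=0x73
After byte 7 (0xB4): reg=0x5B

Answer: 0x5B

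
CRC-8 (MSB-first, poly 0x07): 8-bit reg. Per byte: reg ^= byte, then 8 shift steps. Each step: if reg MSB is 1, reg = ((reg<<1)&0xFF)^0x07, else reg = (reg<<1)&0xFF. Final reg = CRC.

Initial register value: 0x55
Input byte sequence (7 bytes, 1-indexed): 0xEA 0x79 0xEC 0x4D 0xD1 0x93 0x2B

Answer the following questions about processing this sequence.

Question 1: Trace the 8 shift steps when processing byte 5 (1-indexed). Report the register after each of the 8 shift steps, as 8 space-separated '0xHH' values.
After byte 1 (0xEA): reg=0x34
After byte 2 (0x79): reg=0xE4
After byte 3 (0xEC): reg=0x38
After byte 4 (0x4D): reg=0x4C
Register before byte 5: 0x4C
After XOR with byte 0xD1: 0x9D

Answer: 0x3D 0x7A 0xF4 0xEF 0xD9 0xB5 0x6D 0xDA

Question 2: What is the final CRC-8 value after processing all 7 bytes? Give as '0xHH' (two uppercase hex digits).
After byte 1 (0xEA): reg=0x34
After byte 2 (0x79): reg=0xE4
After byte 3 (0xEC): reg=0x38
After byte 4 (0x4D): reg=0x4C
After byte 5 (0xD1): reg=0xDA
After byte 6 (0x93): reg=0xF8
After byte 7 (0x2B): reg=0x37

Answer: 0x37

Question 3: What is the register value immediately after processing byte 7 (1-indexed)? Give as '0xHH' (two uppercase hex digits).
After byte 1 (0xEA): reg=0x34
After byte 2 (0x79): reg=0xE4
After byte 3 (0xEC): reg=0x38
After byte 4 (0x4D): reg=0x4C
After byte 5 (0xD1): reg=0xDA
After byte 6 (0x93): reg=0xF8
After byte 7 (0x2B): reg=0x37

Answer: 0x37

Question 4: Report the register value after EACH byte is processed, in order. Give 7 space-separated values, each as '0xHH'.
0x34 0xE4 0x38 0x4C 0xDA 0xF8 0x37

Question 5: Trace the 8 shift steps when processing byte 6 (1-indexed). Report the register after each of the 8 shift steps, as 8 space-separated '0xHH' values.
Answer: 0x92 0x23 0x46 0x8C 0x1F 0x3E 0x7C 0xF8

Derivation:
After byte 1 (0xEA): reg=0x34
After byte 2 (0x79): reg=0xE4
After byte 3 (0xEC): reg=0x38
After byte 4 (0x4D): reg=0x4C
After byte 5 (0xD1): reg=0xDA
Register before byte 6: 0xDA
After XOR with byte 0x93: 0x49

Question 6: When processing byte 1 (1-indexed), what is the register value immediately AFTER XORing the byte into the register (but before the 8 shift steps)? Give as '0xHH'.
Register before byte 1: 0x55
Byte 1: 0xEA
0x55 XOR 0xEA = 0xBF

Answer: 0xBF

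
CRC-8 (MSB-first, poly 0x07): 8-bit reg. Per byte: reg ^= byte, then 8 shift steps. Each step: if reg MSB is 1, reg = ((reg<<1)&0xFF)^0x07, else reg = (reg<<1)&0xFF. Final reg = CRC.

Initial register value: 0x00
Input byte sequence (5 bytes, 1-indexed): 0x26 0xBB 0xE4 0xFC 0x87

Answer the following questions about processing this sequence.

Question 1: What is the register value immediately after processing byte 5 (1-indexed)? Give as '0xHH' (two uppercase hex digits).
Answer: 0x2C

Derivation:
After byte 1 (0x26): reg=0xF2
After byte 2 (0xBB): reg=0xF8
After byte 3 (0xE4): reg=0x54
After byte 4 (0xFC): reg=0x51
After byte 5 (0x87): reg=0x2C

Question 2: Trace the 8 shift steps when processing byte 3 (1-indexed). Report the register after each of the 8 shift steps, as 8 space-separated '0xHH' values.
Answer: 0x38 0x70 0xE0 0xC7 0x89 0x15 0x2A 0x54

Derivation:
After byte 1 (0x26): reg=0xF2
After byte 2 (0xBB): reg=0xF8
Register before byte 3: 0xF8
After XOR with byte 0xE4: 0x1C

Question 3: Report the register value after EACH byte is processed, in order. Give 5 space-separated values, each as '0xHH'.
0xF2 0xF8 0x54 0x51 0x2C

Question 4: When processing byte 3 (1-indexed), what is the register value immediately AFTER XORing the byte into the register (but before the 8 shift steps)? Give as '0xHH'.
Register before byte 3: 0xF8
Byte 3: 0xE4
0xF8 XOR 0xE4 = 0x1C

Answer: 0x1C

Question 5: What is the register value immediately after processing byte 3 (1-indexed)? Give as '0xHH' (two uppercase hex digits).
Answer: 0x54

Derivation:
After byte 1 (0x26): reg=0xF2
After byte 2 (0xBB): reg=0xF8
After byte 3 (0xE4): reg=0x54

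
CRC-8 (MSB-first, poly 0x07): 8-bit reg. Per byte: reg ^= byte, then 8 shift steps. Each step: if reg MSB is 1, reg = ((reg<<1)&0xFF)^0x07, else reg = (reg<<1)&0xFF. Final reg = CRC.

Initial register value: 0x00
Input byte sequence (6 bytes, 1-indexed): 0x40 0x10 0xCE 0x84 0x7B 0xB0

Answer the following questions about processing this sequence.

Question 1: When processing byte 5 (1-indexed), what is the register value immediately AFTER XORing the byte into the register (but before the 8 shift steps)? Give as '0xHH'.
Register before byte 5: 0x97
Byte 5: 0x7B
0x97 XOR 0x7B = 0xEC

Answer: 0xEC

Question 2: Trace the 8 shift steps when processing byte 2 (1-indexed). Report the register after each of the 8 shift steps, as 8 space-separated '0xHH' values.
After byte 1 (0x40): reg=0xC7
Register before byte 2: 0xC7
After XOR with byte 0x10: 0xD7

Answer: 0xA9 0x55 0xAA 0x53 0xA6 0x4B 0x96 0x2B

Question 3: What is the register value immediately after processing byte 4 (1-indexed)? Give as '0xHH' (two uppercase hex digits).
Answer: 0x97

Derivation:
After byte 1 (0x40): reg=0xC7
After byte 2 (0x10): reg=0x2B
After byte 3 (0xCE): reg=0xB5
After byte 4 (0x84): reg=0x97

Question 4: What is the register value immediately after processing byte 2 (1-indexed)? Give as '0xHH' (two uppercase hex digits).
After byte 1 (0x40): reg=0xC7
After byte 2 (0x10): reg=0x2B

Answer: 0x2B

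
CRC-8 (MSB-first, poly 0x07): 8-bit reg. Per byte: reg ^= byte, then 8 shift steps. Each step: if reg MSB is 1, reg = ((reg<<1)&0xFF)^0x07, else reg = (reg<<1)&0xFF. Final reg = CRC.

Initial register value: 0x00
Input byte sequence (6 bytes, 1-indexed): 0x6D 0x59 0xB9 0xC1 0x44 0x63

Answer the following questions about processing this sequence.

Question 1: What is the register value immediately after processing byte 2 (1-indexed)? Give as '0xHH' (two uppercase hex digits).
Answer: 0x94

Derivation:
After byte 1 (0x6D): reg=0x04
After byte 2 (0x59): reg=0x94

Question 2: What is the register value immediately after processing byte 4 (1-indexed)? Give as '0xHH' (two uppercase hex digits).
Answer: 0x0E

Derivation:
After byte 1 (0x6D): reg=0x04
After byte 2 (0x59): reg=0x94
After byte 3 (0xB9): reg=0xC3
After byte 4 (0xC1): reg=0x0E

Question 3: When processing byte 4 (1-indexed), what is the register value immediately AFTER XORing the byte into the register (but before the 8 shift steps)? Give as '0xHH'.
Answer: 0x02

Derivation:
Register before byte 4: 0xC3
Byte 4: 0xC1
0xC3 XOR 0xC1 = 0x02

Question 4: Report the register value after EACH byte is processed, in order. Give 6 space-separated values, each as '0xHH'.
0x04 0x94 0xC3 0x0E 0xF1 0xF7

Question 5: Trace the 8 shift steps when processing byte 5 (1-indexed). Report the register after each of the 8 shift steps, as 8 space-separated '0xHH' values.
After byte 1 (0x6D): reg=0x04
After byte 2 (0x59): reg=0x94
After byte 3 (0xB9): reg=0xC3
After byte 4 (0xC1): reg=0x0E
Register before byte 5: 0x0E
After XOR with byte 0x44: 0x4A

Answer: 0x94 0x2F 0x5E 0xBC 0x7F 0xFE 0xFB 0xF1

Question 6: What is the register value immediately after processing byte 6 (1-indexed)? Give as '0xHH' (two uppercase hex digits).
Answer: 0xF7

Derivation:
After byte 1 (0x6D): reg=0x04
After byte 2 (0x59): reg=0x94
After byte 3 (0xB9): reg=0xC3
After byte 4 (0xC1): reg=0x0E
After byte 5 (0x44): reg=0xF1
After byte 6 (0x63): reg=0xF7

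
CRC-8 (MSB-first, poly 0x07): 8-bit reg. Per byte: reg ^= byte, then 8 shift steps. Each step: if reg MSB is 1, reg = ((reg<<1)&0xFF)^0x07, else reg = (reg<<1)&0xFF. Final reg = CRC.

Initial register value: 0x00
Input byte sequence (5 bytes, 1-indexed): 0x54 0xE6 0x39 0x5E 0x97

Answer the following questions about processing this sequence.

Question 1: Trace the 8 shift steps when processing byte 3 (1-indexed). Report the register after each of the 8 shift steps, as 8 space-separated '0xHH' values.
After byte 1 (0x54): reg=0xAB
After byte 2 (0xE6): reg=0xE4
Register before byte 3: 0xE4
After XOR with byte 0x39: 0xDD

Answer: 0xBD 0x7D 0xFA 0xF3 0xE1 0xC5 0x8D 0x1D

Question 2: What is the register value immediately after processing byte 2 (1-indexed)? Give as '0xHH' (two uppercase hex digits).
Answer: 0xE4

Derivation:
After byte 1 (0x54): reg=0xAB
After byte 2 (0xE6): reg=0xE4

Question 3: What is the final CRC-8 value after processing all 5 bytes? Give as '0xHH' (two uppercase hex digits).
After byte 1 (0x54): reg=0xAB
After byte 2 (0xE6): reg=0xE4
After byte 3 (0x39): reg=0x1D
After byte 4 (0x5E): reg=0xCE
After byte 5 (0x97): reg=0x88

Answer: 0x88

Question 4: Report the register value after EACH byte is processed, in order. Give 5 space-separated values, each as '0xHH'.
0xAB 0xE4 0x1D 0xCE 0x88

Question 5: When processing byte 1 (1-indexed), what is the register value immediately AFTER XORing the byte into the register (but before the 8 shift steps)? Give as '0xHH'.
Register before byte 1: 0x00
Byte 1: 0x54
0x00 XOR 0x54 = 0x54

Answer: 0x54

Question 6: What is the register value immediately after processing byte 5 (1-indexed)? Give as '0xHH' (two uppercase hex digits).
After byte 1 (0x54): reg=0xAB
After byte 2 (0xE6): reg=0xE4
After byte 3 (0x39): reg=0x1D
After byte 4 (0x5E): reg=0xCE
After byte 5 (0x97): reg=0x88

Answer: 0x88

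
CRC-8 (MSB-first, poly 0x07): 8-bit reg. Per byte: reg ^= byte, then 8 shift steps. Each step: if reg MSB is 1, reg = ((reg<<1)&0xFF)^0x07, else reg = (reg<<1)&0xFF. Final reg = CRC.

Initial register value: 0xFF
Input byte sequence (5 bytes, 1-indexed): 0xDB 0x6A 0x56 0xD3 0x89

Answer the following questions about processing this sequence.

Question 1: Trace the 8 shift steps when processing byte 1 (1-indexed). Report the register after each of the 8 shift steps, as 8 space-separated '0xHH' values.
Register before byte 1: 0xFF
After XOR with byte 0xDB: 0x24

Answer: 0x48 0x90 0x27 0x4E 0x9C 0x3F 0x7E 0xFC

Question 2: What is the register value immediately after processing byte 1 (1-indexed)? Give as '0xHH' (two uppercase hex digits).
After byte 1 (0xDB): reg=0xFC

Answer: 0xFC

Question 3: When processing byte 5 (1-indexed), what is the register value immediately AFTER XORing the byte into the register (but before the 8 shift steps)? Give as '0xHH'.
Answer: 0x18

Derivation:
Register before byte 5: 0x91
Byte 5: 0x89
0x91 XOR 0x89 = 0x18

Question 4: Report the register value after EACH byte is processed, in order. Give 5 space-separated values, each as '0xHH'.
0xFC 0xEB 0x3A 0x91 0x48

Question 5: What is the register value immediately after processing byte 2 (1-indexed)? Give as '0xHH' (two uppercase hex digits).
Answer: 0xEB

Derivation:
After byte 1 (0xDB): reg=0xFC
After byte 2 (0x6A): reg=0xEB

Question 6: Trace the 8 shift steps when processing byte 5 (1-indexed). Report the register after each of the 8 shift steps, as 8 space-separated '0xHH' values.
After byte 1 (0xDB): reg=0xFC
After byte 2 (0x6A): reg=0xEB
After byte 3 (0x56): reg=0x3A
After byte 4 (0xD3): reg=0x91
Register before byte 5: 0x91
After XOR with byte 0x89: 0x18

Answer: 0x30 0x60 0xC0 0x87 0x09 0x12 0x24 0x48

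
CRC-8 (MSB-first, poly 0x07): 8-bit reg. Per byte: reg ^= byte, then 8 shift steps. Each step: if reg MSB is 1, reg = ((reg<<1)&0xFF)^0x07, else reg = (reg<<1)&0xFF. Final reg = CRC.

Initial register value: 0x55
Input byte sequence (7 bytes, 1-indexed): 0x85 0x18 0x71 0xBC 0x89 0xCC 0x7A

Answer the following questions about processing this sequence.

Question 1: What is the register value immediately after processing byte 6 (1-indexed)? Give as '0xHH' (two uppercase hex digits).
Answer: 0x7A

Derivation:
After byte 1 (0x85): reg=0x3E
After byte 2 (0x18): reg=0xF2
After byte 3 (0x71): reg=0x80
After byte 4 (0xBC): reg=0xB4
After byte 5 (0x89): reg=0xB3
After byte 6 (0xCC): reg=0x7A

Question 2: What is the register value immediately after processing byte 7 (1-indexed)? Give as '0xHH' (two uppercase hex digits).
After byte 1 (0x85): reg=0x3E
After byte 2 (0x18): reg=0xF2
After byte 3 (0x71): reg=0x80
After byte 4 (0xBC): reg=0xB4
After byte 5 (0x89): reg=0xB3
After byte 6 (0xCC): reg=0x7A
After byte 7 (0x7A): reg=0x00

Answer: 0x00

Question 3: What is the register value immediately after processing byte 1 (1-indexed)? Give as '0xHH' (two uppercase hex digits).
After byte 1 (0x85): reg=0x3E

Answer: 0x3E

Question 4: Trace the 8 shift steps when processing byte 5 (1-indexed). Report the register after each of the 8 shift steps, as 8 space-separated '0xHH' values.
Answer: 0x7A 0xF4 0xEF 0xD9 0xB5 0x6D 0xDA 0xB3

Derivation:
After byte 1 (0x85): reg=0x3E
After byte 2 (0x18): reg=0xF2
After byte 3 (0x71): reg=0x80
After byte 4 (0xBC): reg=0xB4
Register before byte 5: 0xB4
After XOR with byte 0x89: 0x3D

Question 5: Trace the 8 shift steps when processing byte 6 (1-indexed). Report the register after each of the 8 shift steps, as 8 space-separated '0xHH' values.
Answer: 0xFE 0xFB 0xF1 0xE5 0xCD 0x9D 0x3D 0x7A

Derivation:
After byte 1 (0x85): reg=0x3E
After byte 2 (0x18): reg=0xF2
After byte 3 (0x71): reg=0x80
After byte 4 (0xBC): reg=0xB4
After byte 5 (0x89): reg=0xB3
Register before byte 6: 0xB3
After XOR with byte 0xCC: 0x7F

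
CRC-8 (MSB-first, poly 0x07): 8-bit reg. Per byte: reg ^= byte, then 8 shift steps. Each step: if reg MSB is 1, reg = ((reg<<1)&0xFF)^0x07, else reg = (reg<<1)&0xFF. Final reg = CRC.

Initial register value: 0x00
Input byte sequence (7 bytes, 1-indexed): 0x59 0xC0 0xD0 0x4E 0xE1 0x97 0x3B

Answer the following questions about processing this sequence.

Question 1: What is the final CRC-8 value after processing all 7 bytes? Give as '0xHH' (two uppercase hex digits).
After byte 1 (0x59): reg=0x88
After byte 2 (0xC0): reg=0xFF
After byte 3 (0xD0): reg=0xCD
After byte 4 (0x4E): reg=0x80
After byte 5 (0xE1): reg=0x20
After byte 6 (0x97): reg=0x0C
After byte 7 (0x3B): reg=0x85

Answer: 0x85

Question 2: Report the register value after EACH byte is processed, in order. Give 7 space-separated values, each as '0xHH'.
0x88 0xFF 0xCD 0x80 0x20 0x0C 0x85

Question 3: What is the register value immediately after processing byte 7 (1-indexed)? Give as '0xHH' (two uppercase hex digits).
After byte 1 (0x59): reg=0x88
After byte 2 (0xC0): reg=0xFF
After byte 3 (0xD0): reg=0xCD
After byte 4 (0x4E): reg=0x80
After byte 5 (0xE1): reg=0x20
After byte 6 (0x97): reg=0x0C
After byte 7 (0x3B): reg=0x85

Answer: 0x85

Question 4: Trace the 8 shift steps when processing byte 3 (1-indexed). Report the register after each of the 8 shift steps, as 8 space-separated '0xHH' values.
After byte 1 (0x59): reg=0x88
After byte 2 (0xC0): reg=0xFF
Register before byte 3: 0xFF
After XOR with byte 0xD0: 0x2F

Answer: 0x5E 0xBC 0x7F 0xFE 0xFB 0xF1 0xE5 0xCD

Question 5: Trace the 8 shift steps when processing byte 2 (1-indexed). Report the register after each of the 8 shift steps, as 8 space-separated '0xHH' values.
Answer: 0x90 0x27 0x4E 0x9C 0x3F 0x7E 0xFC 0xFF

Derivation:
After byte 1 (0x59): reg=0x88
Register before byte 2: 0x88
After XOR with byte 0xC0: 0x48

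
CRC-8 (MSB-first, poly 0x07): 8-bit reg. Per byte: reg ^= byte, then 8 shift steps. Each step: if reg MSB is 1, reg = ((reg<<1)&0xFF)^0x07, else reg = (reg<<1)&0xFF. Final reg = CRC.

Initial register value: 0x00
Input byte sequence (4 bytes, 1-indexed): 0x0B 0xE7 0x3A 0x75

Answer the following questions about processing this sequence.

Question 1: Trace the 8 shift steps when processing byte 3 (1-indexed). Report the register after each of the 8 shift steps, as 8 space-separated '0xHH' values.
Answer: 0x2C 0x58 0xB0 0x67 0xCE 0x9B 0x31 0x62

Derivation:
After byte 1 (0x0B): reg=0x31
After byte 2 (0xE7): reg=0x2C
Register before byte 3: 0x2C
After XOR with byte 0x3A: 0x16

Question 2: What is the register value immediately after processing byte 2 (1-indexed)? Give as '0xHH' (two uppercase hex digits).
After byte 1 (0x0B): reg=0x31
After byte 2 (0xE7): reg=0x2C

Answer: 0x2C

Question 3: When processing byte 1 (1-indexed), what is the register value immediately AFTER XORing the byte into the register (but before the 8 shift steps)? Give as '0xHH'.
Answer: 0x0B

Derivation:
Register before byte 1: 0x00
Byte 1: 0x0B
0x00 XOR 0x0B = 0x0B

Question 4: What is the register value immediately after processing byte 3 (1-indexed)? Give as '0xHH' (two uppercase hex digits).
After byte 1 (0x0B): reg=0x31
After byte 2 (0xE7): reg=0x2C
After byte 3 (0x3A): reg=0x62

Answer: 0x62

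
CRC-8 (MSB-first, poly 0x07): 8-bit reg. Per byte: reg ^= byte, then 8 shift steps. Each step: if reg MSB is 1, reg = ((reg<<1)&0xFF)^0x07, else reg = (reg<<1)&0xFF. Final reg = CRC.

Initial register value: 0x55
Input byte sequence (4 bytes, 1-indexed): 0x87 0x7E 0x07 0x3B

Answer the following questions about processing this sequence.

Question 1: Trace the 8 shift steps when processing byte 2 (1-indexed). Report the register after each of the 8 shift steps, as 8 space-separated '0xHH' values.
Answer: 0x9C 0x3F 0x7E 0xFC 0xFF 0xF9 0xF5 0xED

Derivation:
After byte 1 (0x87): reg=0x30
Register before byte 2: 0x30
After XOR with byte 0x7E: 0x4E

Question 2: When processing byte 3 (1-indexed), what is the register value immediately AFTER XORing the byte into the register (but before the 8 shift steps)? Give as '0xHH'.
Register before byte 3: 0xED
Byte 3: 0x07
0xED XOR 0x07 = 0xEA

Answer: 0xEA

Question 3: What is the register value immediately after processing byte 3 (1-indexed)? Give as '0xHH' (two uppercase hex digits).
After byte 1 (0x87): reg=0x30
After byte 2 (0x7E): reg=0xED
After byte 3 (0x07): reg=0x98

Answer: 0x98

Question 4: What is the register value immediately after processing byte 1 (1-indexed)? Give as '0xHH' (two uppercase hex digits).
After byte 1 (0x87): reg=0x30

Answer: 0x30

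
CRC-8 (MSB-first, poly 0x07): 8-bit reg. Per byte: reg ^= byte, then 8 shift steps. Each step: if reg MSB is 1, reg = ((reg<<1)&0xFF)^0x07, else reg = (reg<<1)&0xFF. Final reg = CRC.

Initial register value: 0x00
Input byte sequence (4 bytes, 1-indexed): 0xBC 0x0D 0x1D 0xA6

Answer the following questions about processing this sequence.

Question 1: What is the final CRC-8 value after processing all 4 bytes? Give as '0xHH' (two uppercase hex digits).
Answer: 0x24

Derivation:
After byte 1 (0xBC): reg=0x3D
After byte 2 (0x0D): reg=0x90
After byte 3 (0x1D): reg=0xAA
After byte 4 (0xA6): reg=0x24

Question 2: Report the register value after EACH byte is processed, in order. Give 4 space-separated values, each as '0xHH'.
0x3D 0x90 0xAA 0x24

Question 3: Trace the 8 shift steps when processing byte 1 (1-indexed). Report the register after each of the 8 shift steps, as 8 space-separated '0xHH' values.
Answer: 0x7F 0xFE 0xFB 0xF1 0xE5 0xCD 0x9D 0x3D

Derivation:
Register before byte 1: 0x00
After XOR with byte 0xBC: 0xBC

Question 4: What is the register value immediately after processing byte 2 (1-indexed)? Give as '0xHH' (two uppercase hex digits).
After byte 1 (0xBC): reg=0x3D
After byte 2 (0x0D): reg=0x90

Answer: 0x90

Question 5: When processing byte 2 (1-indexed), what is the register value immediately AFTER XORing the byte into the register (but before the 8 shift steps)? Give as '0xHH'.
Register before byte 2: 0x3D
Byte 2: 0x0D
0x3D XOR 0x0D = 0x30

Answer: 0x30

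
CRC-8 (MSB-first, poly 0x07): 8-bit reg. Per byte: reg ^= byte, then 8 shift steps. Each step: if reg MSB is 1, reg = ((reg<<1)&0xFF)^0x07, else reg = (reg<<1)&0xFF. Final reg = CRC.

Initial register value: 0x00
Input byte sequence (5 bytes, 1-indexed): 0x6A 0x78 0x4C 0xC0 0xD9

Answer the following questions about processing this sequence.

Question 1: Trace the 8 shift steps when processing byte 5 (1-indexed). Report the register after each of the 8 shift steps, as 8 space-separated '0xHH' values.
Answer: 0x99 0x35 0x6A 0xD4 0xAF 0x59 0xB2 0x63

Derivation:
After byte 1 (0x6A): reg=0x11
After byte 2 (0x78): reg=0x18
After byte 3 (0x4C): reg=0xAB
After byte 4 (0xC0): reg=0x16
Register before byte 5: 0x16
After XOR with byte 0xD9: 0xCF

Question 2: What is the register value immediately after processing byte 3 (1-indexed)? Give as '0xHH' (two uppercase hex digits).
Answer: 0xAB

Derivation:
After byte 1 (0x6A): reg=0x11
After byte 2 (0x78): reg=0x18
After byte 3 (0x4C): reg=0xAB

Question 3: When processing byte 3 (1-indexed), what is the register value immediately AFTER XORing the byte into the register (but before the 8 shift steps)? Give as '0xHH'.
Register before byte 3: 0x18
Byte 3: 0x4C
0x18 XOR 0x4C = 0x54

Answer: 0x54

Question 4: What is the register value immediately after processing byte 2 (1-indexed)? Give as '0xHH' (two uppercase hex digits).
After byte 1 (0x6A): reg=0x11
After byte 2 (0x78): reg=0x18

Answer: 0x18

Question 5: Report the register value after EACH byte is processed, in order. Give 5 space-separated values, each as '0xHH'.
0x11 0x18 0xAB 0x16 0x63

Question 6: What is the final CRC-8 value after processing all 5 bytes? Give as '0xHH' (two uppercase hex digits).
After byte 1 (0x6A): reg=0x11
After byte 2 (0x78): reg=0x18
After byte 3 (0x4C): reg=0xAB
After byte 4 (0xC0): reg=0x16
After byte 5 (0xD9): reg=0x63

Answer: 0x63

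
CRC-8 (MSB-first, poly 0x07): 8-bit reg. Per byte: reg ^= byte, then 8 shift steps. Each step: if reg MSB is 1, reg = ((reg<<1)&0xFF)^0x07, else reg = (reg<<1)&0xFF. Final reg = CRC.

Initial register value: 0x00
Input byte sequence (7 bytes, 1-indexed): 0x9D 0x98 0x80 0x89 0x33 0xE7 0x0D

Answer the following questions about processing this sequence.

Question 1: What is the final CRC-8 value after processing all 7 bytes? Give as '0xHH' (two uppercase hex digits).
Answer: 0x73

Derivation:
After byte 1 (0x9D): reg=0xDA
After byte 2 (0x98): reg=0xC9
After byte 3 (0x80): reg=0xF8
After byte 4 (0x89): reg=0x50
After byte 5 (0x33): reg=0x2E
After byte 6 (0xE7): reg=0x71
After byte 7 (0x0D): reg=0x73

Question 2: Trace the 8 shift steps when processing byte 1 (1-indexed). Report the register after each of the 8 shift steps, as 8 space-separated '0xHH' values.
Answer: 0x3D 0x7A 0xF4 0xEF 0xD9 0xB5 0x6D 0xDA

Derivation:
Register before byte 1: 0x00
After XOR with byte 0x9D: 0x9D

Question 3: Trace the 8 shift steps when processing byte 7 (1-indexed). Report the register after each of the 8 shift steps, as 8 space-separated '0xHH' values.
Answer: 0xF8 0xF7 0xE9 0xD5 0xAD 0x5D 0xBA 0x73

Derivation:
After byte 1 (0x9D): reg=0xDA
After byte 2 (0x98): reg=0xC9
After byte 3 (0x80): reg=0xF8
After byte 4 (0x89): reg=0x50
After byte 5 (0x33): reg=0x2E
After byte 6 (0xE7): reg=0x71
Register before byte 7: 0x71
After XOR with byte 0x0D: 0x7C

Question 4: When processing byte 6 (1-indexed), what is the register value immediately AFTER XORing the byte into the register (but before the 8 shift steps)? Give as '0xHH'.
Register before byte 6: 0x2E
Byte 6: 0xE7
0x2E XOR 0xE7 = 0xC9

Answer: 0xC9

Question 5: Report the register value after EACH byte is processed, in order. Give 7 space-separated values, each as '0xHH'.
0xDA 0xC9 0xF8 0x50 0x2E 0x71 0x73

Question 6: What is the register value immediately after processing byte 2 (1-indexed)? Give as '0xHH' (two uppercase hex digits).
Answer: 0xC9

Derivation:
After byte 1 (0x9D): reg=0xDA
After byte 2 (0x98): reg=0xC9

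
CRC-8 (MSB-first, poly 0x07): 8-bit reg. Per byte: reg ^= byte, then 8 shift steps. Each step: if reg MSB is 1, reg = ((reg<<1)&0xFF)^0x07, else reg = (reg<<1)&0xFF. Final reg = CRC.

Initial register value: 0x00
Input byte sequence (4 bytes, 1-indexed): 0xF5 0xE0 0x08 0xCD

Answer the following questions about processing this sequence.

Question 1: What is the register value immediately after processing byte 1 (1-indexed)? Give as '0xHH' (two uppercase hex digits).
Answer: 0xC5

Derivation:
After byte 1 (0xF5): reg=0xC5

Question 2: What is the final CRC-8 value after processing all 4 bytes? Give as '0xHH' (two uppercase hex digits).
Answer: 0x46

Derivation:
After byte 1 (0xF5): reg=0xC5
After byte 2 (0xE0): reg=0xFB
After byte 3 (0x08): reg=0xD7
After byte 4 (0xCD): reg=0x46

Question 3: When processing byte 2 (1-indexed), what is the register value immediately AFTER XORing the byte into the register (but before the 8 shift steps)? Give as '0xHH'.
Register before byte 2: 0xC5
Byte 2: 0xE0
0xC5 XOR 0xE0 = 0x25

Answer: 0x25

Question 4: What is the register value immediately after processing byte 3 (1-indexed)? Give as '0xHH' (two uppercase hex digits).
After byte 1 (0xF5): reg=0xC5
After byte 2 (0xE0): reg=0xFB
After byte 3 (0x08): reg=0xD7

Answer: 0xD7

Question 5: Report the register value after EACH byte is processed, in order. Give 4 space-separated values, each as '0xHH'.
0xC5 0xFB 0xD7 0x46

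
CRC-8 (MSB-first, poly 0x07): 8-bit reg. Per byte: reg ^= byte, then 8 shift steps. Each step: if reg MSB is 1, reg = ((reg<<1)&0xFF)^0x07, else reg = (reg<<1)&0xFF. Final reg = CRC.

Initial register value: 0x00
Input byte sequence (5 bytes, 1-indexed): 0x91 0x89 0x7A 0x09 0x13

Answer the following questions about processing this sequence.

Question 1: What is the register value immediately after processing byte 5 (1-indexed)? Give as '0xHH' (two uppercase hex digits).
After byte 1 (0x91): reg=0xFE
After byte 2 (0x89): reg=0x42
After byte 3 (0x7A): reg=0xA8
After byte 4 (0x09): reg=0x6E
After byte 5 (0x13): reg=0x74

Answer: 0x74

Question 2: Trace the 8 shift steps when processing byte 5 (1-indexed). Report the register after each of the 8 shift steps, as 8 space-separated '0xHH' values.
After byte 1 (0x91): reg=0xFE
After byte 2 (0x89): reg=0x42
After byte 3 (0x7A): reg=0xA8
After byte 4 (0x09): reg=0x6E
Register before byte 5: 0x6E
After XOR with byte 0x13: 0x7D

Answer: 0xFA 0xF3 0xE1 0xC5 0x8D 0x1D 0x3A 0x74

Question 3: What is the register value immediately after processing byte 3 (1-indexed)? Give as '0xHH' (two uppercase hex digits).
Answer: 0xA8

Derivation:
After byte 1 (0x91): reg=0xFE
After byte 2 (0x89): reg=0x42
After byte 3 (0x7A): reg=0xA8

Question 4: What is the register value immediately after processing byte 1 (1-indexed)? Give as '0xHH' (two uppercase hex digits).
After byte 1 (0x91): reg=0xFE

Answer: 0xFE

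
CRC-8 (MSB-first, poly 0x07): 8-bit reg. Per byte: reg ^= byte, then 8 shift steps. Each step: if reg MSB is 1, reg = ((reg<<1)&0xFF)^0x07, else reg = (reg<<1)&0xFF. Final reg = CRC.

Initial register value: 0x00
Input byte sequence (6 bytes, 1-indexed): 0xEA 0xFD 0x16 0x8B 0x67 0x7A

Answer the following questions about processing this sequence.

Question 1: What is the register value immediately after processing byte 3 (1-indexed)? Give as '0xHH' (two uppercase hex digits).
Answer: 0xD6

Derivation:
After byte 1 (0xEA): reg=0x98
After byte 2 (0xFD): reg=0x3C
After byte 3 (0x16): reg=0xD6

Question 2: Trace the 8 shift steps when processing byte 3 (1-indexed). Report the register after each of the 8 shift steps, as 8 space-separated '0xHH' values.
After byte 1 (0xEA): reg=0x98
After byte 2 (0xFD): reg=0x3C
Register before byte 3: 0x3C
After XOR with byte 0x16: 0x2A

Answer: 0x54 0xA8 0x57 0xAE 0x5B 0xB6 0x6B 0xD6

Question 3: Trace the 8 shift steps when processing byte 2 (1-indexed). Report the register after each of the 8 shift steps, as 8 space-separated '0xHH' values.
After byte 1 (0xEA): reg=0x98
Register before byte 2: 0x98
After XOR with byte 0xFD: 0x65

Answer: 0xCA 0x93 0x21 0x42 0x84 0x0F 0x1E 0x3C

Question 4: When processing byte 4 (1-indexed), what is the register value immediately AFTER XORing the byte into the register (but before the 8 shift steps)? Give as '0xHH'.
Register before byte 4: 0xD6
Byte 4: 0x8B
0xD6 XOR 0x8B = 0x5D

Answer: 0x5D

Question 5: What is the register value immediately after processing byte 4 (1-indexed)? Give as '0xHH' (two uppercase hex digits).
Answer: 0x94

Derivation:
After byte 1 (0xEA): reg=0x98
After byte 2 (0xFD): reg=0x3C
After byte 3 (0x16): reg=0xD6
After byte 4 (0x8B): reg=0x94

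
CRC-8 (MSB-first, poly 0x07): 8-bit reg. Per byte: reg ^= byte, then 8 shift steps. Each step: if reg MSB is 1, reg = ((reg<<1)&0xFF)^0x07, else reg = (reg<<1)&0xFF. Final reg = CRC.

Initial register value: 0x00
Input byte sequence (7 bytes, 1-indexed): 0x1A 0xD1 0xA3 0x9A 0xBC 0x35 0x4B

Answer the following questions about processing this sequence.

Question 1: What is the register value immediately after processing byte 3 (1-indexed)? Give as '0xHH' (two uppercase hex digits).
Answer: 0xEA

Derivation:
After byte 1 (0x1A): reg=0x46
After byte 2 (0xD1): reg=0xEC
After byte 3 (0xA3): reg=0xEA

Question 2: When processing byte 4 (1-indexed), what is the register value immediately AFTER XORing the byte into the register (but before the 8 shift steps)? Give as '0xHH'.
Register before byte 4: 0xEA
Byte 4: 0x9A
0xEA XOR 0x9A = 0x70

Answer: 0x70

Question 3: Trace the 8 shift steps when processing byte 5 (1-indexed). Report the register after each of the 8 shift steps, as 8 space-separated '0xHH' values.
Answer: 0xD1 0xA5 0x4D 0x9A 0x33 0x66 0xCC 0x9F

Derivation:
After byte 1 (0x1A): reg=0x46
After byte 2 (0xD1): reg=0xEC
After byte 3 (0xA3): reg=0xEA
After byte 4 (0x9A): reg=0x57
Register before byte 5: 0x57
After XOR with byte 0xBC: 0xEB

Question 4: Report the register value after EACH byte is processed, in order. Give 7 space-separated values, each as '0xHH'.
0x46 0xEC 0xEA 0x57 0x9F 0x5F 0x6C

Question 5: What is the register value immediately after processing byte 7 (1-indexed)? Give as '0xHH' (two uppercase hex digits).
Answer: 0x6C

Derivation:
After byte 1 (0x1A): reg=0x46
After byte 2 (0xD1): reg=0xEC
After byte 3 (0xA3): reg=0xEA
After byte 4 (0x9A): reg=0x57
After byte 5 (0xBC): reg=0x9F
After byte 6 (0x35): reg=0x5F
After byte 7 (0x4B): reg=0x6C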